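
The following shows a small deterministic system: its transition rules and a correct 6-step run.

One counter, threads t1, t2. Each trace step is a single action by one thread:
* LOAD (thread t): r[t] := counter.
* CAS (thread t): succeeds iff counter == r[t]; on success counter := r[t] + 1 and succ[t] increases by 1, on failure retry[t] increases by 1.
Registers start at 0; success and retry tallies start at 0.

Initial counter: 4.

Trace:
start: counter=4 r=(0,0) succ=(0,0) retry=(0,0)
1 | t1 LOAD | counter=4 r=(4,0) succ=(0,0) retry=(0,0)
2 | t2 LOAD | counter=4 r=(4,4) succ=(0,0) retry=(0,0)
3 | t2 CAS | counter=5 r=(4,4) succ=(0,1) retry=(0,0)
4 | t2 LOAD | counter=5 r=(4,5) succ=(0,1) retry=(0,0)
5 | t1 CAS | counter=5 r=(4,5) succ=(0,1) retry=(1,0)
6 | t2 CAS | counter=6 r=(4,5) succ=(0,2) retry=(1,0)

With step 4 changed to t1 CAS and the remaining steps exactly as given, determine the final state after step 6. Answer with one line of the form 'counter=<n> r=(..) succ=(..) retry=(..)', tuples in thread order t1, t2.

counter=5 r=(4,4) succ=(0,1) retry=(2,1)

(re-executing from step 4 with the substitution; state before step 4: counter=5 r=(4,4) succ=(0,1) retry=(0,0))
4 | t1 CAS | counter=5 r=(4,4) succ=(0,1) retry=(1,0)
5 | t1 CAS | counter=5 r=(4,4) succ=(0,1) retry=(2,0)
6 | t2 CAS | counter=5 r=(4,4) succ=(0,1) retry=(2,1)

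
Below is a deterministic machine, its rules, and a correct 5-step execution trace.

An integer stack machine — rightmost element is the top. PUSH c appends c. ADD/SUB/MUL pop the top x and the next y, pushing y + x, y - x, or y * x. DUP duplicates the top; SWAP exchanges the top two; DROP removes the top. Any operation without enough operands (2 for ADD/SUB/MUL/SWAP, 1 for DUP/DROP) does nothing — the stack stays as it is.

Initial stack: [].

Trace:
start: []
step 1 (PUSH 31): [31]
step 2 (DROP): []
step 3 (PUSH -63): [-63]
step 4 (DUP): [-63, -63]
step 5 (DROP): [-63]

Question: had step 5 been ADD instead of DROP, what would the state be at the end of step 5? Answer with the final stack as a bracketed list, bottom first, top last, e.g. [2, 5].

(re-executing from step 5 with the substitution; state before step 5: [-63, -63])
step 5 (ADD): [-126]

[-126]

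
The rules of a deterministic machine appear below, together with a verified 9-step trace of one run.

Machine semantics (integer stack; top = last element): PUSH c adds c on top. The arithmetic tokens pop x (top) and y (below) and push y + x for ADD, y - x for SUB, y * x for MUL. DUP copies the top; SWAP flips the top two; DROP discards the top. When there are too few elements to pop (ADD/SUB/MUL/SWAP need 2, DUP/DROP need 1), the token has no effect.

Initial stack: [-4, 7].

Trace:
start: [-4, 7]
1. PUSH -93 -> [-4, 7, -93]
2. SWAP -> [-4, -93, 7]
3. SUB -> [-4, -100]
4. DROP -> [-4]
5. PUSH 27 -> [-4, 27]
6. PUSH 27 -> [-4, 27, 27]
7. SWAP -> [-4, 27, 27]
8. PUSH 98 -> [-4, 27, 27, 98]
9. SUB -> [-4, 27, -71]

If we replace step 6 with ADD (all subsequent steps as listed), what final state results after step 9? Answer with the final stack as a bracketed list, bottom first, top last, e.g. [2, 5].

(re-executing from step 6 with the substitution; state before step 6: [-4, 27])
6. ADD -> [23]
7. SWAP -> [23]
8. PUSH 98 -> [23, 98]
9. SUB -> [-75]

[-75]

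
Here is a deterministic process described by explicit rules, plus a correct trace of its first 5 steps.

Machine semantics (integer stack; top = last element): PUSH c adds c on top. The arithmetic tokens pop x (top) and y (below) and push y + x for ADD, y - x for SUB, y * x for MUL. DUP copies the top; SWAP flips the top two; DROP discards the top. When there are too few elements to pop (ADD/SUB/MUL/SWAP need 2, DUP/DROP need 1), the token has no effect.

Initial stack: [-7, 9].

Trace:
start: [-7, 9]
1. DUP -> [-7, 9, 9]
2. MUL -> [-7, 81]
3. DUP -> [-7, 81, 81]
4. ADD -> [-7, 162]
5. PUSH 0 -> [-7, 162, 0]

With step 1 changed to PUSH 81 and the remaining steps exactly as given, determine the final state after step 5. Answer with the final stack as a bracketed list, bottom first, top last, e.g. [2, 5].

(re-executing from step 1 with the substitution; state before step 1: [-7, 9])
1. PUSH 81 -> [-7, 9, 81]
2. MUL -> [-7, 729]
3. DUP -> [-7, 729, 729]
4. ADD -> [-7, 1458]
5. PUSH 0 -> [-7, 1458, 0]

[-7, 1458, 0]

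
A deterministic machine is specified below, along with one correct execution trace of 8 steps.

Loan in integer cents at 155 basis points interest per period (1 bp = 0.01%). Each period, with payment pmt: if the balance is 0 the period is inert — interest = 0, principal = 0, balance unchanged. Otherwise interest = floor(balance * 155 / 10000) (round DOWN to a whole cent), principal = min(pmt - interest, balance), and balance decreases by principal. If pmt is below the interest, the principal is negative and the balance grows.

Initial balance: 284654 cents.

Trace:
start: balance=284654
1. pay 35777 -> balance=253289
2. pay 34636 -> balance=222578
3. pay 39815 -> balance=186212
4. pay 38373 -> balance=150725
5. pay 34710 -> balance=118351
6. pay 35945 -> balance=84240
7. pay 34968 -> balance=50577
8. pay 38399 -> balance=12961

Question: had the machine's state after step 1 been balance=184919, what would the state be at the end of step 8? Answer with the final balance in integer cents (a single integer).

0

state after step 1 := balance=184919
2. pay 34636 -> balance=153149
3. pay 39815 -> balance=115707
4. pay 38373 -> balance=79127
5. pay 34710 -> balance=45643
6. pay 35945 -> balance=10405
7. pay 34968 -> balance=0
8. pay 38399 -> balance=0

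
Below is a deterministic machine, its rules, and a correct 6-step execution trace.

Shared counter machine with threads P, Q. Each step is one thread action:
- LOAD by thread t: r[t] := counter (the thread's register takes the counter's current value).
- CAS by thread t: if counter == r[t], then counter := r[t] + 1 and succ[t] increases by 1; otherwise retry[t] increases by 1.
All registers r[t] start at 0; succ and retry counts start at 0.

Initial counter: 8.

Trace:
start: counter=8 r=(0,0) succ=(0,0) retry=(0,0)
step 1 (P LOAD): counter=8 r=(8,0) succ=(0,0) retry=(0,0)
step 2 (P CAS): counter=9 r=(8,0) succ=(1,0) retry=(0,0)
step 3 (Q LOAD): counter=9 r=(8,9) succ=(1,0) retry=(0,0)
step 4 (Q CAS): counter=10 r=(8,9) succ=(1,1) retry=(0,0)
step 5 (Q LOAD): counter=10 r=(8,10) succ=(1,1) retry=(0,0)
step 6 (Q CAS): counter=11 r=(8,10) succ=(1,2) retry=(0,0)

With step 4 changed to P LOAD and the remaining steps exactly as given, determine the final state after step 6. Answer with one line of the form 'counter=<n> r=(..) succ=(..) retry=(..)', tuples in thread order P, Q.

(re-executing from step 4 with the substitution; state before step 4: counter=9 r=(8,9) succ=(1,0) retry=(0,0))
step 4 (P LOAD): counter=9 r=(9,9) succ=(1,0) retry=(0,0)
step 5 (Q LOAD): counter=9 r=(9,9) succ=(1,0) retry=(0,0)
step 6 (Q CAS): counter=10 r=(9,9) succ=(1,1) retry=(0,0)

counter=10 r=(9,9) succ=(1,1) retry=(0,0)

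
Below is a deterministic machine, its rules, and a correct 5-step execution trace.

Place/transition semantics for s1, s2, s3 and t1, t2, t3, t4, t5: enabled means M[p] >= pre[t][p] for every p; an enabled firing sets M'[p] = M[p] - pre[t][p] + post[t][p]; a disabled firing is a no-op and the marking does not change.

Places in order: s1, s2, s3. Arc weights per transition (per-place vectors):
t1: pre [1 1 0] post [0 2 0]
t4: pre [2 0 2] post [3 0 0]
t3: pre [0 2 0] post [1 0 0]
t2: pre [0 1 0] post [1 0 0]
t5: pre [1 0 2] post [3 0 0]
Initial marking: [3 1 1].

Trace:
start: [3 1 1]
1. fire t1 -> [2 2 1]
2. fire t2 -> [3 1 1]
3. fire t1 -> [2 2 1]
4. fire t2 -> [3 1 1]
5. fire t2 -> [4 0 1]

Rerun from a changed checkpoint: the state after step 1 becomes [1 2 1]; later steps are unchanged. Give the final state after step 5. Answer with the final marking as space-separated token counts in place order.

state after step 1 := [1 2 1]
2. fire t2 -> [2 1 1]
3. fire t1 -> [1 2 1]
4. fire t2 -> [2 1 1]
5. fire t2 -> [3 0 1]

3 0 1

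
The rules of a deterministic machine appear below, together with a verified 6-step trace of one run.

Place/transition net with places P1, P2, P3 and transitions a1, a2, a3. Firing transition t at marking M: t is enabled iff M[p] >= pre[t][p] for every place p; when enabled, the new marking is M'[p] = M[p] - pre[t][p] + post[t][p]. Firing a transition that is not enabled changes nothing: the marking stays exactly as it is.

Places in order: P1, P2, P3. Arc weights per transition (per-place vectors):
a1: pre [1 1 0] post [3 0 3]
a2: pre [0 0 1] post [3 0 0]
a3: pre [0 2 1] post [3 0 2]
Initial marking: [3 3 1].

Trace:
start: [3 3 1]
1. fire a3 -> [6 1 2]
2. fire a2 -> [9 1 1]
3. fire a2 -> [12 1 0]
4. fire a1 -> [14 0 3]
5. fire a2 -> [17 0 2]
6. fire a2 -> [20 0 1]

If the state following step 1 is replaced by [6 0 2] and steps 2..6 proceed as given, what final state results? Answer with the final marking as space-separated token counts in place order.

state after step 1 := [6 0 2]
2. fire a2 -> [9 0 1]
3. fire a2 -> [12 0 0]
4. fire a1 -> [12 0 0]
5. fire a2 -> [12 0 0]
6. fire a2 -> [12 0 0]

12 0 0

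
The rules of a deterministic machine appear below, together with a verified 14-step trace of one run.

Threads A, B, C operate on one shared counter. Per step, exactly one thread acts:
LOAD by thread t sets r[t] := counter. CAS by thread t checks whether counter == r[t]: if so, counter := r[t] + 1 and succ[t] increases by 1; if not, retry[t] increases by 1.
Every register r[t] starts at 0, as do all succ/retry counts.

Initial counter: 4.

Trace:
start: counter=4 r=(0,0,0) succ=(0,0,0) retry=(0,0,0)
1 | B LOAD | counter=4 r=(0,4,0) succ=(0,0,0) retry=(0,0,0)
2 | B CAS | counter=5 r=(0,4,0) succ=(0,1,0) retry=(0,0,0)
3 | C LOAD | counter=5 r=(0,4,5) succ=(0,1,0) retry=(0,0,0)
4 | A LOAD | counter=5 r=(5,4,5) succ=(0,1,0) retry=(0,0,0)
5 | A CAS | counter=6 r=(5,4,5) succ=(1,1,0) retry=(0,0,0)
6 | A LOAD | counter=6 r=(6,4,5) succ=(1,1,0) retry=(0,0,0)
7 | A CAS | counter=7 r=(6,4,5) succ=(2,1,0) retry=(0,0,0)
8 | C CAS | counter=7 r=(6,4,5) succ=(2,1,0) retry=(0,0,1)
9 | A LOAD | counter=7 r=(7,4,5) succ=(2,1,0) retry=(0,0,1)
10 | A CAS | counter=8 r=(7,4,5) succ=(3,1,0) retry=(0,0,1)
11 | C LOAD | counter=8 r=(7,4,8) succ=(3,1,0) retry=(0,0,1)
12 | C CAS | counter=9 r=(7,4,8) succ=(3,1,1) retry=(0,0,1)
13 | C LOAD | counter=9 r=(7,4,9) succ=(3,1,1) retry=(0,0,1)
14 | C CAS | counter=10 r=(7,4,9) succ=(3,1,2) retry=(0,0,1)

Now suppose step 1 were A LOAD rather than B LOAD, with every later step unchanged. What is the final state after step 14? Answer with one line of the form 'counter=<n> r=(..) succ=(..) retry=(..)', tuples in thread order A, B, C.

(re-executing from step 1 with the substitution; state before step 1: counter=4 r=(0,0,0) succ=(0,0,0) retry=(0,0,0))
1 | A LOAD | counter=4 r=(4,0,0) succ=(0,0,0) retry=(0,0,0)
2 | B CAS | counter=4 r=(4,0,0) succ=(0,0,0) retry=(0,1,0)
3 | C LOAD | counter=4 r=(4,0,4) succ=(0,0,0) retry=(0,1,0)
4 | A LOAD | counter=4 r=(4,0,4) succ=(0,0,0) retry=(0,1,0)
5 | A CAS | counter=5 r=(4,0,4) succ=(1,0,0) retry=(0,1,0)
6 | A LOAD | counter=5 r=(5,0,4) succ=(1,0,0) retry=(0,1,0)
7 | A CAS | counter=6 r=(5,0,4) succ=(2,0,0) retry=(0,1,0)
8 | C CAS | counter=6 r=(5,0,4) succ=(2,0,0) retry=(0,1,1)
9 | A LOAD | counter=6 r=(6,0,4) succ=(2,0,0) retry=(0,1,1)
10 | A CAS | counter=7 r=(6,0,4) succ=(3,0,0) retry=(0,1,1)
11 | C LOAD | counter=7 r=(6,0,7) succ=(3,0,0) retry=(0,1,1)
12 | C CAS | counter=8 r=(6,0,7) succ=(3,0,1) retry=(0,1,1)
13 | C LOAD | counter=8 r=(6,0,8) succ=(3,0,1) retry=(0,1,1)
14 | C CAS | counter=9 r=(6,0,8) succ=(3,0,2) retry=(0,1,1)

counter=9 r=(6,0,8) succ=(3,0,2) retry=(0,1,1)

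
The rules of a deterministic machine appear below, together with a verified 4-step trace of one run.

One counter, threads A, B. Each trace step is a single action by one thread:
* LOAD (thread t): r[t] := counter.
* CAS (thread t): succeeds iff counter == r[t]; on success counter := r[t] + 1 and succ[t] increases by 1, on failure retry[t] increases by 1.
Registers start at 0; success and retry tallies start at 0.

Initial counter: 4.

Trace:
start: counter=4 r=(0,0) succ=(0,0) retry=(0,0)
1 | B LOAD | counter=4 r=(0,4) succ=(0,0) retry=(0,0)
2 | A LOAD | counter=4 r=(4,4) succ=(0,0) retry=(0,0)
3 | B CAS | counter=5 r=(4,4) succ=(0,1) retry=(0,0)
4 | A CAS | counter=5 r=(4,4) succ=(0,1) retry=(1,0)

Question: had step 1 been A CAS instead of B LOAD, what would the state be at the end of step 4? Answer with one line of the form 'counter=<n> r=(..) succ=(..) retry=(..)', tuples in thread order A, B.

counter=5 r=(4,0) succ=(1,0) retry=(1,1)

(re-executing from step 1 with the substitution; state before step 1: counter=4 r=(0,0) succ=(0,0) retry=(0,0))
1 | A CAS | counter=4 r=(0,0) succ=(0,0) retry=(1,0)
2 | A LOAD | counter=4 r=(4,0) succ=(0,0) retry=(1,0)
3 | B CAS | counter=4 r=(4,0) succ=(0,0) retry=(1,1)
4 | A CAS | counter=5 r=(4,0) succ=(1,0) retry=(1,1)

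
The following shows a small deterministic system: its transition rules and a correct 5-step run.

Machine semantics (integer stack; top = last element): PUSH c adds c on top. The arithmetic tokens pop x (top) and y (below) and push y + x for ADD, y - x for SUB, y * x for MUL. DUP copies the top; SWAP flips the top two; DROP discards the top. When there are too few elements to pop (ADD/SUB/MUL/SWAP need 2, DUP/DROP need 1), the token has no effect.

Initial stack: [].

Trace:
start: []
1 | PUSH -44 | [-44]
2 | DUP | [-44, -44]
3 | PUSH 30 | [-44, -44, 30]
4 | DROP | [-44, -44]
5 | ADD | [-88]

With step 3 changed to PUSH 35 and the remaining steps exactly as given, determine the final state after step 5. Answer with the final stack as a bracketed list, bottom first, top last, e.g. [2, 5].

[-88]

(re-executing from step 3 with the substitution; state before step 3: [-44, -44])
3 | PUSH 35 | [-44, -44, 35]
4 | DROP | [-44, -44]
5 | ADD | [-88]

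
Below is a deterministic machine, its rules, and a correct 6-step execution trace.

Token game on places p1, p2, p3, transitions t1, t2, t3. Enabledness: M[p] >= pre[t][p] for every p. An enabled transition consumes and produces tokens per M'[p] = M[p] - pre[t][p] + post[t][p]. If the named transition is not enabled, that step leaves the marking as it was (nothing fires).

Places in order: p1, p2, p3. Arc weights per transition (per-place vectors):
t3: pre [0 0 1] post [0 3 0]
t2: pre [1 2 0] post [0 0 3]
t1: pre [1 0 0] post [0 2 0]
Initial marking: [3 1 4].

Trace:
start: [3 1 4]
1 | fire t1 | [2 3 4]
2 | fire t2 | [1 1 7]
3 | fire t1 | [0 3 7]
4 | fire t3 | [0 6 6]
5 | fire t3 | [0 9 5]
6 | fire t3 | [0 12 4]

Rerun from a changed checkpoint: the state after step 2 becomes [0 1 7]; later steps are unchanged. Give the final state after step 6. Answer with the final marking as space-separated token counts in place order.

state after step 2 := [0 1 7]
3 | fire t1 | [0 1 7]
4 | fire t3 | [0 4 6]
5 | fire t3 | [0 7 5]
6 | fire t3 | [0 10 4]

0 10 4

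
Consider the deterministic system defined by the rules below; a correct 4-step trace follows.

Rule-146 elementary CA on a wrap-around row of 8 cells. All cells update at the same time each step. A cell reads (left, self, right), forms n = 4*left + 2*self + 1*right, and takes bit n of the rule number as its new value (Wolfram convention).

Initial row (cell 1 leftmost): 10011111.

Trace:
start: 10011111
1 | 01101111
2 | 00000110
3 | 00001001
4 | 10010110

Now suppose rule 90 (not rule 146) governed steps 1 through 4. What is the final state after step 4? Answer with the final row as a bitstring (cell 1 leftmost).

(re-executing steps 1..4 under rule 90; state before step 1: 10011111)
1 | 11110000
2 | 10011001
3 | 11111111
4 | 00000000

00000000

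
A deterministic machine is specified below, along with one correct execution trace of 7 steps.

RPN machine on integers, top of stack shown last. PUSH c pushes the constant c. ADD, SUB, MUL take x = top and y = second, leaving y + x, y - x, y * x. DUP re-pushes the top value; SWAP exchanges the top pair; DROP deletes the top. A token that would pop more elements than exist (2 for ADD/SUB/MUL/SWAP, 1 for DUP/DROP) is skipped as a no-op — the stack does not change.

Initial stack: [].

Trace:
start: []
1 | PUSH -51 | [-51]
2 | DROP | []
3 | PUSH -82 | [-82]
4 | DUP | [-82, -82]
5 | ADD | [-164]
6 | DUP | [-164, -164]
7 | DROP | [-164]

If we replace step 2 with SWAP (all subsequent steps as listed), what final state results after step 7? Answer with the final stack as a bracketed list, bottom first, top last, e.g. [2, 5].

[-51, -164]

(re-executing from step 2 with the substitution; state before step 2: [-51])
2 | SWAP | [-51]
3 | PUSH -82 | [-51, -82]
4 | DUP | [-51, -82, -82]
5 | ADD | [-51, -164]
6 | DUP | [-51, -164, -164]
7 | DROP | [-51, -164]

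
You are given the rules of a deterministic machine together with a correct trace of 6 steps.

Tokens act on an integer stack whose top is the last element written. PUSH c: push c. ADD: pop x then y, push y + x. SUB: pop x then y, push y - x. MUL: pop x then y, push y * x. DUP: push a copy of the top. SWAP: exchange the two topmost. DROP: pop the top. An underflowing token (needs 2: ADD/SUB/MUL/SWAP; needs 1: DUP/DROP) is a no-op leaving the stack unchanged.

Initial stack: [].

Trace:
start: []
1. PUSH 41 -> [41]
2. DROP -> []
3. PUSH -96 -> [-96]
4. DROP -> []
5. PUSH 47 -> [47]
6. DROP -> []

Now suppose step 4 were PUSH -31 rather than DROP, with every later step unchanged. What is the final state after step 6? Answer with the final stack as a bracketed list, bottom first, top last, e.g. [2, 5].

(re-executing from step 4 with the substitution; state before step 4: [-96])
4. PUSH -31 -> [-96, -31]
5. PUSH 47 -> [-96, -31, 47]
6. DROP -> [-96, -31]

[-96, -31]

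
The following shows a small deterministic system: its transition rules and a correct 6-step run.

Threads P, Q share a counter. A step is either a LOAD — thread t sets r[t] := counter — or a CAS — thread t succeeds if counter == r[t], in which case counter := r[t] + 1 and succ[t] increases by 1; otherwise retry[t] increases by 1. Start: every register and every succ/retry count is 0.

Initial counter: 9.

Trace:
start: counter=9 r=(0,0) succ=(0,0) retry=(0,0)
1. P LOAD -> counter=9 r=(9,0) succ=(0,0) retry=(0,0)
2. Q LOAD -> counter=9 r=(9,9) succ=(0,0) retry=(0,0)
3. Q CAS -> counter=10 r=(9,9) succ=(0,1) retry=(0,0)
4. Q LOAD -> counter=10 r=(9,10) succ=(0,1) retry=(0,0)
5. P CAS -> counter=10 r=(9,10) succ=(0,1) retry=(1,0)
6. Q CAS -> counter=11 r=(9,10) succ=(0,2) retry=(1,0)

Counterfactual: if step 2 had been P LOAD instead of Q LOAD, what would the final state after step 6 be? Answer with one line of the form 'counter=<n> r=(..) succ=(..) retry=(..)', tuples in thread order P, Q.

counter=10 r=(9,9) succ=(1,0) retry=(0,2)

(re-executing from step 2 with the substitution; state before step 2: counter=9 r=(9,0) succ=(0,0) retry=(0,0))
2. P LOAD -> counter=9 r=(9,0) succ=(0,0) retry=(0,0)
3. Q CAS -> counter=9 r=(9,0) succ=(0,0) retry=(0,1)
4. Q LOAD -> counter=9 r=(9,9) succ=(0,0) retry=(0,1)
5. P CAS -> counter=10 r=(9,9) succ=(1,0) retry=(0,1)
6. Q CAS -> counter=10 r=(9,9) succ=(1,0) retry=(0,2)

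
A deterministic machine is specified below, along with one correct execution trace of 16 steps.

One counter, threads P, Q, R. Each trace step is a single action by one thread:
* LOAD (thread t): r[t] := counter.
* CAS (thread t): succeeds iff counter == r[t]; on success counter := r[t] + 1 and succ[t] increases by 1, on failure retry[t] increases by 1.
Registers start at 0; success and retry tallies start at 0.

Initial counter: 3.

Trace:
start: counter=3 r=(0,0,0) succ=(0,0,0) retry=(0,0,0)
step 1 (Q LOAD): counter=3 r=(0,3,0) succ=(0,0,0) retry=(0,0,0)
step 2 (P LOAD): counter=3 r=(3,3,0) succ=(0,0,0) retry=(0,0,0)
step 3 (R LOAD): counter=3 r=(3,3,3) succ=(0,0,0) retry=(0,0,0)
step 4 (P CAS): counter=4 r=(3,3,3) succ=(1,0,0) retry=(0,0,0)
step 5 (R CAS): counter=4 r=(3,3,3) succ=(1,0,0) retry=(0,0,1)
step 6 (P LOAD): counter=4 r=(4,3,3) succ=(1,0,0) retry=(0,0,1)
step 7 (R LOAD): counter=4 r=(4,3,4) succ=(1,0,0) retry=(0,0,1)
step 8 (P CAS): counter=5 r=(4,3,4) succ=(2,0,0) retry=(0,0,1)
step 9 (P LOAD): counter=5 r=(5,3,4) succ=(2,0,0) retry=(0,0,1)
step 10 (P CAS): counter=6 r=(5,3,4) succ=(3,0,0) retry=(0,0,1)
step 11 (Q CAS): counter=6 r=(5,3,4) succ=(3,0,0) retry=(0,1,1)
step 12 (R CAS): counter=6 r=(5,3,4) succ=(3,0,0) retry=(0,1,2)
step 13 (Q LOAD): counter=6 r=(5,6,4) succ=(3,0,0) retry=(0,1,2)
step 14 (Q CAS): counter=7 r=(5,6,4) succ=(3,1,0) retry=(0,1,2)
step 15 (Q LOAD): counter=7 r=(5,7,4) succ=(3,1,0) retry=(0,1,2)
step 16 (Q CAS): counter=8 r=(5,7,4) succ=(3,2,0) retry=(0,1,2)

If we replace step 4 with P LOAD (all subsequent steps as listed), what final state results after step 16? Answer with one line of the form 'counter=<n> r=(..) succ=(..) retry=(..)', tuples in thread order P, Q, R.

counter=8 r=(5,7,4) succ=(2,2,1) retry=(0,1,1)

(re-executing from step 4 with the substitution; state before step 4: counter=3 r=(3,3,3) succ=(0,0,0) retry=(0,0,0))
step 4 (P LOAD): counter=3 r=(3,3,3) succ=(0,0,0) retry=(0,0,0)
step 5 (R CAS): counter=4 r=(3,3,3) succ=(0,0,1) retry=(0,0,0)
step 6 (P LOAD): counter=4 r=(4,3,3) succ=(0,0,1) retry=(0,0,0)
step 7 (R LOAD): counter=4 r=(4,3,4) succ=(0,0,1) retry=(0,0,0)
step 8 (P CAS): counter=5 r=(4,3,4) succ=(1,0,1) retry=(0,0,0)
step 9 (P LOAD): counter=5 r=(5,3,4) succ=(1,0,1) retry=(0,0,0)
step 10 (P CAS): counter=6 r=(5,3,4) succ=(2,0,1) retry=(0,0,0)
step 11 (Q CAS): counter=6 r=(5,3,4) succ=(2,0,1) retry=(0,1,0)
step 12 (R CAS): counter=6 r=(5,3,4) succ=(2,0,1) retry=(0,1,1)
step 13 (Q LOAD): counter=6 r=(5,6,4) succ=(2,0,1) retry=(0,1,1)
step 14 (Q CAS): counter=7 r=(5,6,4) succ=(2,1,1) retry=(0,1,1)
step 15 (Q LOAD): counter=7 r=(5,7,4) succ=(2,1,1) retry=(0,1,1)
step 16 (Q CAS): counter=8 r=(5,7,4) succ=(2,2,1) retry=(0,1,1)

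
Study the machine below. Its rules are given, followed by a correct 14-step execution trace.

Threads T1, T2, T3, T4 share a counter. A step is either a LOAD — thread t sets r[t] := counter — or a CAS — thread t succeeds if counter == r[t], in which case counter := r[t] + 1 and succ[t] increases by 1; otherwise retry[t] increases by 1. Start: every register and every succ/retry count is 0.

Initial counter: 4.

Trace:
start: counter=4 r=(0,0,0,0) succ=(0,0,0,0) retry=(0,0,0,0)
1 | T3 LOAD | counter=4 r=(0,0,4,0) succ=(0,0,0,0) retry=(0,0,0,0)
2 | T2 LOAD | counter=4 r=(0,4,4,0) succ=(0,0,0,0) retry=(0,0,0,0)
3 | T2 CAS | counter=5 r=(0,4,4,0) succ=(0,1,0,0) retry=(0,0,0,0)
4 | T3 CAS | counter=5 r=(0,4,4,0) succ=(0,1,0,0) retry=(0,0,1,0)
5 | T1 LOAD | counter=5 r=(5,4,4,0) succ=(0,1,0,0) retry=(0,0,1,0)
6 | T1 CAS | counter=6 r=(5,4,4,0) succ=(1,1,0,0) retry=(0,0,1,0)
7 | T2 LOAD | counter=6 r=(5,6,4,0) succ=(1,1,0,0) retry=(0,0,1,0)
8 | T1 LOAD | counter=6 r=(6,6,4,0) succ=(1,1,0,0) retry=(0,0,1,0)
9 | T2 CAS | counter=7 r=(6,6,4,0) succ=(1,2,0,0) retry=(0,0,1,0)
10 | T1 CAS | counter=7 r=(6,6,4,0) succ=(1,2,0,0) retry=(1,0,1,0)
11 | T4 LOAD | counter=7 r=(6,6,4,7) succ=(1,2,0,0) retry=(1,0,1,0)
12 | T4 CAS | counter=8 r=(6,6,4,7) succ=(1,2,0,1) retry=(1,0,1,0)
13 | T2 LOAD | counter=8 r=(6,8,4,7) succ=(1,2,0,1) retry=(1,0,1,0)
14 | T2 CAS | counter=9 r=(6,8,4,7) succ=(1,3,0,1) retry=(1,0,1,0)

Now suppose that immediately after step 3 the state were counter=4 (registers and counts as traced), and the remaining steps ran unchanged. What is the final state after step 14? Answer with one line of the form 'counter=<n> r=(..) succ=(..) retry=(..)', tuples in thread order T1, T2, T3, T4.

state after step 3 := counter=4 r=(0,4,4,0) succ=(0,1,0,0) retry=(0,0,0,0)
4 | T3 CAS | counter=5 r=(0,4,4,0) succ=(0,1,1,0) retry=(0,0,0,0)
5 | T1 LOAD | counter=5 r=(5,4,4,0) succ=(0,1,1,0) retry=(0,0,0,0)
6 | T1 CAS | counter=6 r=(5,4,4,0) succ=(1,1,1,0) retry=(0,0,0,0)
7 | T2 LOAD | counter=6 r=(5,6,4,0) succ=(1,1,1,0) retry=(0,0,0,0)
8 | T1 LOAD | counter=6 r=(6,6,4,0) succ=(1,1,1,0) retry=(0,0,0,0)
9 | T2 CAS | counter=7 r=(6,6,4,0) succ=(1,2,1,0) retry=(0,0,0,0)
10 | T1 CAS | counter=7 r=(6,6,4,0) succ=(1,2,1,0) retry=(1,0,0,0)
11 | T4 LOAD | counter=7 r=(6,6,4,7) succ=(1,2,1,0) retry=(1,0,0,0)
12 | T4 CAS | counter=8 r=(6,6,4,7) succ=(1,2,1,1) retry=(1,0,0,0)
13 | T2 LOAD | counter=8 r=(6,8,4,7) succ=(1,2,1,1) retry=(1,0,0,0)
14 | T2 CAS | counter=9 r=(6,8,4,7) succ=(1,3,1,1) retry=(1,0,0,0)

counter=9 r=(6,8,4,7) succ=(1,3,1,1) retry=(1,0,0,0)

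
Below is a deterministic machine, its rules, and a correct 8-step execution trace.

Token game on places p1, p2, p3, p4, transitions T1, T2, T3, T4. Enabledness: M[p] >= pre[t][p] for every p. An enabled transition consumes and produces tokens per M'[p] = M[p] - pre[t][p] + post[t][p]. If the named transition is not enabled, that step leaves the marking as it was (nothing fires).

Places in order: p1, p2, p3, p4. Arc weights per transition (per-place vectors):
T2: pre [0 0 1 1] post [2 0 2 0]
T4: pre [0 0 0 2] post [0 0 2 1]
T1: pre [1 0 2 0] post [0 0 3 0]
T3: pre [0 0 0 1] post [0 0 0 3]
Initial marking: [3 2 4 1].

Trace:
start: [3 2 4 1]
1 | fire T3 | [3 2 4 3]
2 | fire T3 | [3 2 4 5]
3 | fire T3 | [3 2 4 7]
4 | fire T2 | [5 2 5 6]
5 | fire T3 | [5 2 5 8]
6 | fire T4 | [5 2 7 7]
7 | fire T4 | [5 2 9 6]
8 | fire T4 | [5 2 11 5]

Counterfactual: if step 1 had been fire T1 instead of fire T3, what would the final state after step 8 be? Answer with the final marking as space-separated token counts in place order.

4 2 12 3

(re-executing from step 1 with the substitution; state before step 1: [3 2 4 1])
1 | fire T1 | [2 2 5 1]
2 | fire T3 | [2 2 5 3]
3 | fire T3 | [2 2 5 5]
4 | fire T2 | [4 2 6 4]
5 | fire T3 | [4 2 6 6]
6 | fire T4 | [4 2 8 5]
7 | fire T4 | [4 2 10 4]
8 | fire T4 | [4 2 12 3]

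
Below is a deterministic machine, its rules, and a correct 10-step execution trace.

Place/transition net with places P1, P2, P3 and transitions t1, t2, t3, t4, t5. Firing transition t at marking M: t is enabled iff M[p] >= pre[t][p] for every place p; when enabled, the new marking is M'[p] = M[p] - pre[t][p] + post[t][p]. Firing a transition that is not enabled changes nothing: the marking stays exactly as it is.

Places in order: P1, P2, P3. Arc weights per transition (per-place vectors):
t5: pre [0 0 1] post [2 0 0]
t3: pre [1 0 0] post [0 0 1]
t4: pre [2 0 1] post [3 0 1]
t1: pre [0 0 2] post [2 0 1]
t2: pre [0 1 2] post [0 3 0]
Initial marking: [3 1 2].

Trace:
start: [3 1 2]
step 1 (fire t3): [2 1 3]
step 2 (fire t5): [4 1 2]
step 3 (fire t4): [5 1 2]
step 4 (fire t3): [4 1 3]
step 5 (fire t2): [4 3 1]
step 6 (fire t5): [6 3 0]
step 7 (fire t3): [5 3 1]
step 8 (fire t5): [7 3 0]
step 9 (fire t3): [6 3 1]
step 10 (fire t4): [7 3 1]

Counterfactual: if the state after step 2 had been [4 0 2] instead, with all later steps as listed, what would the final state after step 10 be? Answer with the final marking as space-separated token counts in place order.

7 0 3

state after step 2 := [4 0 2]
step 3 (fire t4): [5 0 2]
step 4 (fire t3): [4 0 3]
step 5 (fire t2): [4 0 3]
step 6 (fire t5): [6 0 2]
step 7 (fire t3): [5 0 3]
step 8 (fire t5): [7 0 2]
step 9 (fire t3): [6 0 3]
step 10 (fire t4): [7 0 3]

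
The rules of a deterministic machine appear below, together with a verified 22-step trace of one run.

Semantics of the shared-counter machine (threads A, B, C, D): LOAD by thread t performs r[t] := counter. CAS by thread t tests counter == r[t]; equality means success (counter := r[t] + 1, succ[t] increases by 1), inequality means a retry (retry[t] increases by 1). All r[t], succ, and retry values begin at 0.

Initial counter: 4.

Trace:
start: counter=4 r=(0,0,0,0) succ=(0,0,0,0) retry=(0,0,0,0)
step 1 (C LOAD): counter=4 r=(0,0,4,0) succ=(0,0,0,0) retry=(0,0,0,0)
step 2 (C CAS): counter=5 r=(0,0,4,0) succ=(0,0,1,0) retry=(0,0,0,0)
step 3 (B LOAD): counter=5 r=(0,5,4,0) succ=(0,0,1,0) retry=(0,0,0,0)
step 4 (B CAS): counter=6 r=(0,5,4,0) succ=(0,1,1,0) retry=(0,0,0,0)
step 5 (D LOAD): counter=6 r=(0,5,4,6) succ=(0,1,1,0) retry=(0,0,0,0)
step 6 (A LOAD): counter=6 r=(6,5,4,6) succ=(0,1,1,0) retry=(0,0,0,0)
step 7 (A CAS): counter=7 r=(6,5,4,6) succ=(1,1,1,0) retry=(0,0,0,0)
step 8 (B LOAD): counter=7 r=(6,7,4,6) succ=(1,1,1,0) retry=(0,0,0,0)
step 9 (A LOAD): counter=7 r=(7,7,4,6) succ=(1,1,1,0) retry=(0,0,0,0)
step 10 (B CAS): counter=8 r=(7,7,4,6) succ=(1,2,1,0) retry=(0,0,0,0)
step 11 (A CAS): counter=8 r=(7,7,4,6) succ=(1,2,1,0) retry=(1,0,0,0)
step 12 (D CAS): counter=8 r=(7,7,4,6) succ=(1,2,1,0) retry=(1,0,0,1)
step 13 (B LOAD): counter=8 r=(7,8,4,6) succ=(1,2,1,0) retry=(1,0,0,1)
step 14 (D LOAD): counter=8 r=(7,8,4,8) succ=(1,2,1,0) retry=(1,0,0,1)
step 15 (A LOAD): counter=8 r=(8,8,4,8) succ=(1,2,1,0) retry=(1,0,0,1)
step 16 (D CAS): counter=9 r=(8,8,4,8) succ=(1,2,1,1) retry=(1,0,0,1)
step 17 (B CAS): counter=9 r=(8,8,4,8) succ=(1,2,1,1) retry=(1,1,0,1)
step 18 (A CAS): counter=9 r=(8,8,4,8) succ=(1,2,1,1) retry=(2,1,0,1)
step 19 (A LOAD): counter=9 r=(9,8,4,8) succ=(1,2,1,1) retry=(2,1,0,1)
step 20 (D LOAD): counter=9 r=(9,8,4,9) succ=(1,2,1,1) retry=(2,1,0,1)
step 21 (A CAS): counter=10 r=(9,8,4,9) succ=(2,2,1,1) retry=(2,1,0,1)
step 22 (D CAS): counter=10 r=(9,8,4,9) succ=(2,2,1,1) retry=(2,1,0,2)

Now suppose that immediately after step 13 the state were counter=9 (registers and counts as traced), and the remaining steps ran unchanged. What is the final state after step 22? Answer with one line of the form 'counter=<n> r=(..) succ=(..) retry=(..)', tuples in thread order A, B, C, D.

state after step 13 := counter=9 r=(7,8,4,6) succ=(1,2,1,0) retry=(1,0,0,1)
step 14 (D LOAD): counter=9 r=(7,8,4,9) succ=(1,2,1,0) retry=(1,0,0,1)
step 15 (A LOAD): counter=9 r=(9,8,4,9) succ=(1,2,1,0) retry=(1,0,0,1)
step 16 (D CAS): counter=10 r=(9,8,4,9) succ=(1,2,1,1) retry=(1,0,0,1)
step 17 (B CAS): counter=10 r=(9,8,4,9) succ=(1,2,1,1) retry=(1,1,0,1)
step 18 (A CAS): counter=10 r=(9,8,4,9) succ=(1,2,1,1) retry=(2,1,0,1)
step 19 (A LOAD): counter=10 r=(10,8,4,9) succ=(1,2,1,1) retry=(2,1,0,1)
step 20 (D LOAD): counter=10 r=(10,8,4,10) succ=(1,2,1,1) retry=(2,1,0,1)
step 21 (A CAS): counter=11 r=(10,8,4,10) succ=(2,2,1,1) retry=(2,1,0,1)
step 22 (D CAS): counter=11 r=(10,8,4,10) succ=(2,2,1,1) retry=(2,1,0,2)

counter=11 r=(10,8,4,10) succ=(2,2,1,1) retry=(2,1,0,2)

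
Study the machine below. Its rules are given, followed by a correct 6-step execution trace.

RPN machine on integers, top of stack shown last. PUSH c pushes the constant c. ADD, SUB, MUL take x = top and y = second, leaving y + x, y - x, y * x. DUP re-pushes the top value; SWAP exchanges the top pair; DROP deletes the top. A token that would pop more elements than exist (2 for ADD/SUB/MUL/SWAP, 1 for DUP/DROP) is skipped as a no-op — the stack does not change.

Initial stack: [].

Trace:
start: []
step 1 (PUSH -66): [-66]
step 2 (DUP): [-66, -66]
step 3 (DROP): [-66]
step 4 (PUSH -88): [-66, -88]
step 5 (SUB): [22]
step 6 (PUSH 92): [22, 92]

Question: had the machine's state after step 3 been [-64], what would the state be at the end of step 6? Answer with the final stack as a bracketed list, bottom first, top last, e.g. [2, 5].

state after step 3 := [-64]
step 4 (PUSH -88): [-64, -88]
step 5 (SUB): [24]
step 6 (PUSH 92): [24, 92]

[24, 92]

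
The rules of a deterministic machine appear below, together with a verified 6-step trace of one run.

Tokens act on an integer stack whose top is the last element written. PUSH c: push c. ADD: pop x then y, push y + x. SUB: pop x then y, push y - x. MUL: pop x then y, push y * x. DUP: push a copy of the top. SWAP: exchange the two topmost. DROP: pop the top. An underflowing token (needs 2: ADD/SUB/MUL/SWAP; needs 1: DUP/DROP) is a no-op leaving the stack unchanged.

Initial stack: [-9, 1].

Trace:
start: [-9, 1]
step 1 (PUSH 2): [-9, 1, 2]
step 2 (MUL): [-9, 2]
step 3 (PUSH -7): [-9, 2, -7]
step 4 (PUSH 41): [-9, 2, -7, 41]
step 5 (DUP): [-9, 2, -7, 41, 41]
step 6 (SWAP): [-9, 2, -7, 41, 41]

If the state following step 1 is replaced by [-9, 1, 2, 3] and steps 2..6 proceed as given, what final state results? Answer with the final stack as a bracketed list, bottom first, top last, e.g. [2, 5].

[-9, 1, 6, -7, 41, 41]

state after step 1 := [-9, 1, 2, 3]
step 2 (MUL): [-9, 1, 6]
step 3 (PUSH -7): [-9, 1, 6, -7]
step 4 (PUSH 41): [-9, 1, 6, -7, 41]
step 5 (DUP): [-9, 1, 6, -7, 41, 41]
step 6 (SWAP): [-9, 1, 6, -7, 41, 41]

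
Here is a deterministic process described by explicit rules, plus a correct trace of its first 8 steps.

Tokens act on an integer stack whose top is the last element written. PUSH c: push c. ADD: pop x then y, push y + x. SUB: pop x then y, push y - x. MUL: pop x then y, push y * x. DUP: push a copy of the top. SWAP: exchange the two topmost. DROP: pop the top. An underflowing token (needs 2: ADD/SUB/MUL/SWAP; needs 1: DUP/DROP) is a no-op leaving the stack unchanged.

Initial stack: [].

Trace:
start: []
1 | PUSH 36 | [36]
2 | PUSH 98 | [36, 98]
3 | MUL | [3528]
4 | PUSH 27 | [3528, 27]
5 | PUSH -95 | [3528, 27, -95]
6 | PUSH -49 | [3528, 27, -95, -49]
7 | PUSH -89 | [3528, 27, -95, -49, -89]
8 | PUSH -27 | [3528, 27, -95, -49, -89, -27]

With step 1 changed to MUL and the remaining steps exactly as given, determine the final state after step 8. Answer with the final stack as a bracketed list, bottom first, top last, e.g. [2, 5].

(re-executing from step 1 with the substitution; state before step 1: [])
1 | MUL | []
2 | PUSH 98 | [98]
3 | MUL | [98]
4 | PUSH 27 | [98, 27]
5 | PUSH -95 | [98, 27, -95]
6 | PUSH -49 | [98, 27, -95, -49]
7 | PUSH -89 | [98, 27, -95, -49, -89]
8 | PUSH -27 | [98, 27, -95, -49, -89, -27]

[98, 27, -95, -49, -89, -27]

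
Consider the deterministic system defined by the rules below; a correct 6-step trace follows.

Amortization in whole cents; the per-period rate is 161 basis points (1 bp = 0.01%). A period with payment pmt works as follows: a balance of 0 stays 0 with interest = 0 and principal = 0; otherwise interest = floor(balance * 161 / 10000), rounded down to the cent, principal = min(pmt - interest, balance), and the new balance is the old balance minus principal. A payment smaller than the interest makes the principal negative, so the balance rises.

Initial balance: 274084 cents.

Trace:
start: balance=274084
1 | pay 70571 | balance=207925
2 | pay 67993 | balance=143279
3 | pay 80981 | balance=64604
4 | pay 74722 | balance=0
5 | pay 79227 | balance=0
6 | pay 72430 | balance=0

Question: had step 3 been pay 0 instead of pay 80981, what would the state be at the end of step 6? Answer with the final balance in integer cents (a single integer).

0

(re-executing from step 3 with the substitution; state before step 3: balance=143279)
3 | pay 0 | balance=145585
4 | pay 74722 | balance=73206
5 | pay 79227 | balance=0
6 | pay 72430 | balance=0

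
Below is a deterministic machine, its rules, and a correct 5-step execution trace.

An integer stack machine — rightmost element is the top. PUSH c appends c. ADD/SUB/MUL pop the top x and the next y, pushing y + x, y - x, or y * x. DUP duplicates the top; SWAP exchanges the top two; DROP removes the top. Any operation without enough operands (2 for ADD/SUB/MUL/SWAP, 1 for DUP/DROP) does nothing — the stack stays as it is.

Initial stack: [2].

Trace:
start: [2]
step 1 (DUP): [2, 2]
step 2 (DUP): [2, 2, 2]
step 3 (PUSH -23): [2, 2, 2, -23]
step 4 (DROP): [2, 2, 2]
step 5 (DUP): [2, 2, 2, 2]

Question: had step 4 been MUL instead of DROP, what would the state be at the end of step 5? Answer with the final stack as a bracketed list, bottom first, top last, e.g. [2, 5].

(re-executing from step 4 with the substitution; state before step 4: [2, 2, 2, -23])
step 4 (MUL): [2, 2, -46]
step 5 (DUP): [2, 2, -46, -46]

[2, 2, -46, -46]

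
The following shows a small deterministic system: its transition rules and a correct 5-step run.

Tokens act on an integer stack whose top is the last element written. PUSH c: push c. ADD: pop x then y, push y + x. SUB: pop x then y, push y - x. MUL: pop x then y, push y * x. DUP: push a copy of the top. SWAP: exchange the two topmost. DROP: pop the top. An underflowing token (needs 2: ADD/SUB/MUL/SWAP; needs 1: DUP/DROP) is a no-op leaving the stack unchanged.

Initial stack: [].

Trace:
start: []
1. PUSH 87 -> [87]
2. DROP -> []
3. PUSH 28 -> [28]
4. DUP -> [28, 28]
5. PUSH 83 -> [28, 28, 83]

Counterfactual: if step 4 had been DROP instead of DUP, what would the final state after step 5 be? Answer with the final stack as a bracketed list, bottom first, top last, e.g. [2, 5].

(re-executing from step 4 with the substitution; state before step 4: [28])
4. DROP -> []
5. PUSH 83 -> [83]

[83]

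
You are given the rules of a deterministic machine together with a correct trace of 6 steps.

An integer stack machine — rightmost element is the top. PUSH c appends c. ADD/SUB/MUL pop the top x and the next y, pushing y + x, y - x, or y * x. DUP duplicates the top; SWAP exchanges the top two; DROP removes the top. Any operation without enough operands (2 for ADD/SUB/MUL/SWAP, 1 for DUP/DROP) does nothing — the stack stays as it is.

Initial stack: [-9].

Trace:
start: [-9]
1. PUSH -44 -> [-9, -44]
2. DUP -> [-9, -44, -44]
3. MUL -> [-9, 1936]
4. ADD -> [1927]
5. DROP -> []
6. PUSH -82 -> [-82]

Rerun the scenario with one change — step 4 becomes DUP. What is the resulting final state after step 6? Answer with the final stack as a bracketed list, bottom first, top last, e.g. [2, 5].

[-9, 1936, -82]

(re-executing from step 4 with the substitution; state before step 4: [-9, 1936])
4. DUP -> [-9, 1936, 1936]
5. DROP -> [-9, 1936]
6. PUSH -82 -> [-9, 1936, -82]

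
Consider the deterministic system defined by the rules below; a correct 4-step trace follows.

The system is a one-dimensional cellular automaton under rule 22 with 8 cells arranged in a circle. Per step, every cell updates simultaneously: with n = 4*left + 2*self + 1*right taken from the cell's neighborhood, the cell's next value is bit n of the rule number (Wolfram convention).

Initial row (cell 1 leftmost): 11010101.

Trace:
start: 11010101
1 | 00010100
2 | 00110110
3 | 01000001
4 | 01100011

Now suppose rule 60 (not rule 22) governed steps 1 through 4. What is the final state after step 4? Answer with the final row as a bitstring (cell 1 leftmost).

(re-executing steps 1..4 under rule 60; state before step 1: 11010101)
1 | 00111111
2 | 10100000
3 | 11110000
4 | 10001000

10001000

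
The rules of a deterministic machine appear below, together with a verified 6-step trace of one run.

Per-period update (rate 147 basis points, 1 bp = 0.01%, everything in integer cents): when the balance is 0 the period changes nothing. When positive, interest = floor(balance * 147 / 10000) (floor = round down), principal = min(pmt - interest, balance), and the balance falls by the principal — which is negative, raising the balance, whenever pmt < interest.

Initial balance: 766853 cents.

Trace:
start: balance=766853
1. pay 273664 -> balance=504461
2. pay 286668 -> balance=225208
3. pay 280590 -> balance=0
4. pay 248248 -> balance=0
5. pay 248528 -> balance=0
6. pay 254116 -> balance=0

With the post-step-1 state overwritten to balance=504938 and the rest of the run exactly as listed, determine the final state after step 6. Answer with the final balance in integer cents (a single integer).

state after step 1 := balance=504938
2. pay 286668 -> balance=225692
3. pay 280590 -> balance=0
4. pay 248248 -> balance=0
5. pay 248528 -> balance=0
6. pay 254116 -> balance=0

0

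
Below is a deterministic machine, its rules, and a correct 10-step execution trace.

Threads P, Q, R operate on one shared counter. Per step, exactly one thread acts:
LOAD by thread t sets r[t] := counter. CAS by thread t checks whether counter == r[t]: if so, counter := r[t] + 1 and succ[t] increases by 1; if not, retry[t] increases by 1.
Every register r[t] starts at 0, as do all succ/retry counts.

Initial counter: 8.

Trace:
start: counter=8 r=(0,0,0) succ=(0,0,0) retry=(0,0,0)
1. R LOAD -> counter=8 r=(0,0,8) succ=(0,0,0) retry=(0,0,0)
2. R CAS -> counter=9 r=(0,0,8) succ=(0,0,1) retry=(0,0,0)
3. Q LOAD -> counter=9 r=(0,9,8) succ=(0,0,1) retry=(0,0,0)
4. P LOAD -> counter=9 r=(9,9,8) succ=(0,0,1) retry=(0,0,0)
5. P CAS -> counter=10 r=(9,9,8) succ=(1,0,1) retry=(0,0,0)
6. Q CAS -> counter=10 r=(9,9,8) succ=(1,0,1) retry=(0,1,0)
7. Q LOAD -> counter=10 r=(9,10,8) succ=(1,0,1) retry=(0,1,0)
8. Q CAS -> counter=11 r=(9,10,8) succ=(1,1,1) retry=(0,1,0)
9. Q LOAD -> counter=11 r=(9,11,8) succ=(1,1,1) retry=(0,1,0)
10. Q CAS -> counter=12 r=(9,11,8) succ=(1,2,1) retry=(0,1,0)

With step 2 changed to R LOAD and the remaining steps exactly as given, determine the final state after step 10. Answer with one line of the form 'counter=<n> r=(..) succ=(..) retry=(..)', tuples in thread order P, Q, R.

counter=11 r=(8,10,8) succ=(1,2,0) retry=(0,1,0)

(re-executing from step 2 with the substitution; state before step 2: counter=8 r=(0,0,8) succ=(0,0,0) retry=(0,0,0))
2. R LOAD -> counter=8 r=(0,0,8) succ=(0,0,0) retry=(0,0,0)
3. Q LOAD -> counter=8 r=(0,8,8) succ=(0,0,0) retry=(0,0,0)
4. P LOAD -> counter=8 r=(8,8,8) succ=(0,0,0) retry=(0,0,0)
5. P CAS -> counter=9 r=(8,8,8) succ=(1,0,0) retry=(0,0,0)
6. Q CAS -> counter=9 r=(8,8,8) succ=(1,0,0) retry=(0,1,0)
7. Q LOAD -> counter=9 r=(8,9,8) succ=(1,0,0) retry=(0,1,0)
8. Q CAS -> counter=10 r=(8,9,8) succ=(1,1,0) retry=(0,1,0)
9. Q LOAD -> counter=10 r=(8,10,8) succ=(1,1,0) retry=(0,1,0)
10. Q CAS -> counter=11 r=(8,10,8) succ=(1,2,0) retry=(0,1,0)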